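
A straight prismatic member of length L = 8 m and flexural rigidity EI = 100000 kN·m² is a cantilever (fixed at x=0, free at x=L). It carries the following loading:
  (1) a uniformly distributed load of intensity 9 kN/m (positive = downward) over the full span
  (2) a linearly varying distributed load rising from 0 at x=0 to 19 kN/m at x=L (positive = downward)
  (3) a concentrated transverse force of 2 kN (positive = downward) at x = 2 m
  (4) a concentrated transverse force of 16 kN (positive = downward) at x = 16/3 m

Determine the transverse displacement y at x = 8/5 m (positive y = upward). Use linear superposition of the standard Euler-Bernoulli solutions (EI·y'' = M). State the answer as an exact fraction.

Load 1 — uniform load w=9 kN/m over full span:
  y_1 = -wx²(x²-4Lx+6L²)/(24EI) = -9·(8/5)²·((8/5)²-4·8·(8/5)+6·8²)/(24·100000) = -6288/1953125 m
Load 2 — triangular load w₀=19 kN/m (0→w₀ over full span):
  y_2 = (w₀Lx³/12-w₀L²x²/6-w₀x⁵/(120L))/EI = (19·8·(8/5)³/12-19·8²·(8/5)²/6-19·(8/5)⁵/(120·8))/100000 = -684304/146484375 m
Load 3 — point force P=2 kN at a=2 m (b=L-a=6):
  y_3 = -Px²(3a-x)/(6EI)  [x≤a] = -2·(8/5)²·(3·2-(8/5))/(6·100000) = -44/1171875 m
Load 4 — point force P=16 kN at a=16/3 m (b=L-a=8/3):
  y_4 = -Px²(3a-x)/(6EI)  [x≤a] = -16·(8/5)²·(3·(16/3)-(8/5))/(6·100000) = -384/390625 m
Superposition: y = Σ y_i = -1305404/146484375 m ≈ -0.008912 m

y(8/5) = -1305404/146484375 m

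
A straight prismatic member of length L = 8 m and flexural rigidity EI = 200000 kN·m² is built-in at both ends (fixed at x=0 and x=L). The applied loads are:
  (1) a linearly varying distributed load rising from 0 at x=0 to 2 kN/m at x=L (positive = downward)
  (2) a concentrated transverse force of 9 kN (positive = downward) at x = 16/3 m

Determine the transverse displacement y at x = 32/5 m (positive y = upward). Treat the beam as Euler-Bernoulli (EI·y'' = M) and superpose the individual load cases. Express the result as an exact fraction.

y(32/5) = -30752/439453125 m

Load 1 — triangular load w₀=2 kN/m (0→w₀ over full span):
  y_1 = -w₀x²(L-x)²(x+2L)/(120LEI) = -2·(32/5)²·(8-(32/5))²·((32/5)+2·8)/(120·8·200000) = -3584/146484375 m
Load 2 — point force P=9 kN at a=16/3 m (b=L-a=8/3):
  y_2 = -Pa²(L-x)²(3bL-(3b+a)(L-x))/(6L³EI)  [x>a] = -9·(16/3)²·(8-(32/5))²·(3·(8/3)·8-(3·(8/3)+(16/3))·(8-(32/5)))/(6·8³·200000) = -32/703125 m
Superposition: y = Σ y_i = -30752/439453125 m ≈ -0.000070 m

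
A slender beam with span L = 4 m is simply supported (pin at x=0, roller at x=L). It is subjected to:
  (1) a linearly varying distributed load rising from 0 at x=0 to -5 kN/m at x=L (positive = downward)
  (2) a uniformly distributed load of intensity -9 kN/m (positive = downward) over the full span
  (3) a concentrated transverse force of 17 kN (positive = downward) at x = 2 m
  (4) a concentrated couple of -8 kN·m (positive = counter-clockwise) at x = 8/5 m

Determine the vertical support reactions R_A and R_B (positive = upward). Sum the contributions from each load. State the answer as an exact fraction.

R_A = -89/6 kN, R_B = -85/6 kN

Load 1 — triangular load w₀=-5 kN/m (0→w₀ over full span):
  R_A = w₀L/6 = (-5)·4/6 = -10/3 kN
  R_B = w₀L/3 = (-5)·4/3 = -20/3 kN
Load 2 — uniform load w=-9 kN/m over full span:
  R_A = wL/2 = (-9)·4/2 = -18 kN
  R_B = wL/2 = (-9)·4/2 = -18 kN
Load 3 — point force P=17 kN at a=2 m (b=L-a=2):
  R_A = Pb/L = 17·2/4 = 17/2 kN
  R_B = Pa/L = 17·2/4 = 17/2 kN
Load 4 — applied couple M₀=-8 kN·m at a=8/5 m (b=L-a=12/5):
  R_A = M₀/L = (-8)/4 = -2 kN
  R_B = -M₀/L = -(-8)/4 = 2 kN
Superposition: R_A = -89/6 kN, R_B = -85/6 kN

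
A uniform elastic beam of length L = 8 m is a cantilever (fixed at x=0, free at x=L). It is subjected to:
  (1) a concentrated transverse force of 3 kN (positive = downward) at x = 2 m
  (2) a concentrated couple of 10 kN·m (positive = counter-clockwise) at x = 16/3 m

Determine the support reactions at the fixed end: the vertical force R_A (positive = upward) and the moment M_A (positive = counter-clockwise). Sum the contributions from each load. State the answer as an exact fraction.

Load 1 — point force P=3 kN at a=2 m (b=L-a=6):
  R_A = P = 3 kN
  M_A = Pa = 3·2 = 6 kN·m
Load 2 — applied couple M₀=10 kN·m at a=16/3 m (b=L-a=8/3):
  R_A = 0 kN
  M_A = -M₀ = -10 kN·m
Superposition: R_A = 3 kN, M_A = -4 kN·m

R_A = 3 kN, M_A = -4 kN·m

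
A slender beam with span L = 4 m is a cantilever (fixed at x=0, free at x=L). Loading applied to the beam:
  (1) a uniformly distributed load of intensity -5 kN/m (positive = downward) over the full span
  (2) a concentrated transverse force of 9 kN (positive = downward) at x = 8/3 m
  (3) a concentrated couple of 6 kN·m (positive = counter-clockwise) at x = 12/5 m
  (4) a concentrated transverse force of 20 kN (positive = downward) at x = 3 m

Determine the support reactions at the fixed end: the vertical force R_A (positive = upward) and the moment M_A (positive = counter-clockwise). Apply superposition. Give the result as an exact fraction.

Load 1 — uniform load w=-5 kN/m over full span:
  R_A = wL = (-5)·4 = -20 kN
  M_A = wL²/2 = (-5)·4²/2 = -40 kN·m
Load 2 — point force P=9 kN at a=8/3 m (b=L-a=4/3):
  R_A = P = 9 kN
  M_A = Pa = 9·(8/3) = 24 kN·m
Load 3 — applied couple M₀=6 kN·m at a=12/5 m (b=L-a=8/5):
  R_A = 0 kN
  M_A = -M₀ = -6 kN·m
Load 4 — point force P=20 kN at a=3 m (b=L-a=1):
  R_A = P = 20 kN
  M_A = Pa = 20·3 = 60 kN·m
Superposition: R_A = 9 kN, M_A = 38 kN·m

R_A = 9 kN, M_A = 38 kN·m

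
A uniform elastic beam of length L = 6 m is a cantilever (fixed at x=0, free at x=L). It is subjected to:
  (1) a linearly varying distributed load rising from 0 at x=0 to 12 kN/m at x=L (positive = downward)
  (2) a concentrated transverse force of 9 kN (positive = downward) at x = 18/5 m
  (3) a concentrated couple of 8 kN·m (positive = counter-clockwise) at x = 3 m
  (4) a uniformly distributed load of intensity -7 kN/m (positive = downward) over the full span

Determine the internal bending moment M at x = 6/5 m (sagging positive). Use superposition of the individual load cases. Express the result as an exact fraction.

Load 1 — triangular load w₀=12 kN/m (0→w₀ over full span):
  M_1 = w₀Lx/2 - w₀L²/3 - w₀x³/(6L) = 12·6·(6/5)/2 - 12·6²/3 - 12·(6/5)³/(6·6) = -12672/125 kN·m
Load 2 — point force P=9 kN at a=18/5 m (b=L-a=12/5):
  M_2 = -P(a-x)  [x≤a] = -9·((18/5)-(6/5)) = -108/5 kN·m
Load 3 — applied couple M₀=8 kN·m at a=3 m (b=L-a=3):
  M_3 = M₀  [x≤a] = 8 = 8 kN·m
Load 4 — uniform load w=-7 kN/m over full span:
  M_4 = -w(L-x)²/2 = -(-7)·(6-(6/5))²/2 = 2016/25 kN·m
Superposition: M = Σ M_i = -4292/125 kN·m ≈ -34.336000 kN·m

M(6/5) = -4292/125 kN·m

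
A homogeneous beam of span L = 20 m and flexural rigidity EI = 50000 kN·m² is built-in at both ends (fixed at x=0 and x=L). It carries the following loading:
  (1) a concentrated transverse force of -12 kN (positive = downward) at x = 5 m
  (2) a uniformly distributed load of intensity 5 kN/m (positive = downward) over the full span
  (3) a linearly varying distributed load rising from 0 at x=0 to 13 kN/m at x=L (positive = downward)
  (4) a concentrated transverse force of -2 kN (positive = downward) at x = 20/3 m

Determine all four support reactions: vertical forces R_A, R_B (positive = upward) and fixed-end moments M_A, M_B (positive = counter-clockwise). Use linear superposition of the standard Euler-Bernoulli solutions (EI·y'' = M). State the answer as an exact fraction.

R_A = 16717/216 kN, M_A = 32435/108 kN·m, R_B = 29939/216 kN, M_B = -44545/108 kN·m

Load 1 — point force P=-12 kN at a=5 m (b=L-a=15):
  R_A = Pb²(3a+b)/L³ = (-12)·15²·(3·5+15)/20³ = -81/8 kN
  M_A = Pab²/L² = (-12)·5·15²/20² = -135/4 kN·m
  R_B = Pa²(a+3b)/L³ = (-12)·5²·(5+3·15)/20³ = -15/8 kN
  M_B = -Pa²b/L² = -(-12)·5²·15/20² = 45/4 kN·m
Load 2 — uniform load w=5 kN/m over full span:
  R_A = wL/2 = 5·20/2 = 50 kN
  M_A = wL²/12 = 5·20²/12 = 500/3 kN·m
  R_B = wL/2 = 5·20/2 = 50 kN
  M_B = -wL²/12 = -5·20²/12 = -500/3 kN·m
Load 3 — triangular load w₀=13 kN/m (0→w₀ over full span):
  R_A = 3w₀L/20 = 3·13·20/20 = 39 kN
  M_A = w₀L²/30 = 13·20²/30 = 520/3 kN·m
  R_B = 7w₀L/20 = 7·13·20/20 = 91 kN
  M_B = -w₀L²/20 = -13·20²/20 = -260 kN·m
Load 4 — point force P=-2 kN at a=20/3 m (b=L-a=40/3):
  R_A = Pb²(3a+b)/L³ = (-2)·(40/3)²·(3·(20/3)+(40/3))/20³ = -40/27 kN
  M_A = Pab²/L² = (-2)·(20/3)·(40/3)²/20² = -160/27 kN·m
  R_B = Pa²(a+3b)/L³ = (-2)·(20/3)²·((20/3)+3·(40/3))/20³ = -14/27 kN
  M_B = -Pa²b/L² = -(-2)·(20/3)²·(40/3)/20² = 80/27 kN·m
Superposition: R_A = 16717/216 kN, M_A = 32435/108 kN·m, R_B = 29939/216 kN, M_B = -44545/108 kN·m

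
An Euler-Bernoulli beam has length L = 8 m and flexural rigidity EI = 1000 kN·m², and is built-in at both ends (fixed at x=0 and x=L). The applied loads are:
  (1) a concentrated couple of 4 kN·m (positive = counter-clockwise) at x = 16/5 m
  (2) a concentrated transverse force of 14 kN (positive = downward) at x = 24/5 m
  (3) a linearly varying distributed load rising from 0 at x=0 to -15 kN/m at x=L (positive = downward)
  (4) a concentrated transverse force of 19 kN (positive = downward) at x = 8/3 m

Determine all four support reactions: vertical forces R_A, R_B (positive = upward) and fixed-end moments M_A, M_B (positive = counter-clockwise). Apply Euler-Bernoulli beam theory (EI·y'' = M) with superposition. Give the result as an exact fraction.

R_A = 5812/3375 kN, M_A = 5908/3375 kN·m, R_B = -96937/3375 kN, M_B = 73888/3375 kN·m

Load 1 — applied couple M₀=4 kN·m at a=16/5 m (b=L-a=24/5):
  R_A = 6M₀ab/L³ = 6·4·(16/5)·(24/5)/8³ = 18/25 kN
  M_A = M₀b(2a-b)/L² = 4·(24/5)·(2·(16/5)-(24/5))/8² = 12/25 kN·m
  R_B = -6M₀ab/L³ = -6·4·(16/5)·(24/5)/8³ = -18/25 kN
  M_B = M₀a(2b-a)/L² = 4·(16/5)·(2·(24/5)-(16/5))/8² = 32/25 kN·m
Load 2 — point force P=14 kN at a=24/5 m (b=L-a=16/5):
  R_A = Pb²(3a+b)/L³ = 14·(16/5)²·(3·(24/5)+(16/5))/8³ = 616/125 kN
  M_A = Pab²/L² = 14·(24/5)·(16/5)²/8² = 1344/125 kN·m
  R_B = Pa²(a+3b)/L³ = 14·(24/5)²·((24/5)+3·(16/5))/8³ = 1134/125 kN
  M_B = -Pa²b/L² = -14·(24/5)²·(16/5)/8² = -2016/125 kN·m
Load 3 — triangular load w₀=-15 kN/m (0→w₀ over full span):
  R_A = 3w₀L/20 = 3·(-15)·8/20 = -18 kN
  M_A = w₀L²/30 = (-15)·8²/30 = -32 kN·m
  R_B = 7w₀L/20 = 7·(-15)·8/20 = -42 kN
  M_B = -w₀L²/20 = -(-15)·8²/20 = 48 kN·m
Load 4 — point force P=19 kN at a=8/3 m (b=L-a=16/3):
  R_A = Pb²(3a+b)/L³ = 19·(16/3)²·(3·(8/3)+(16/3))/8³ = 380/27 kN
  M_A = Pab²/L² = 19·(8/3)·(16/3)²/8² = 608/27 kN·m
  R_B = Pa²(a+3b)/L³ = 19·(8/3)²·((8/3)+3·(16/3))/8³ = 133/27 kN
  M_B = -Pa²b/L² = -19·(8/3)²·(16/3)/8² = -304/27 kN·m
Superposition: R_A = 5812/3375 kN, M_A = 5908/3375 kN·m, R_B = -96937/3375 kN, M_B = 73888/3375 kN·m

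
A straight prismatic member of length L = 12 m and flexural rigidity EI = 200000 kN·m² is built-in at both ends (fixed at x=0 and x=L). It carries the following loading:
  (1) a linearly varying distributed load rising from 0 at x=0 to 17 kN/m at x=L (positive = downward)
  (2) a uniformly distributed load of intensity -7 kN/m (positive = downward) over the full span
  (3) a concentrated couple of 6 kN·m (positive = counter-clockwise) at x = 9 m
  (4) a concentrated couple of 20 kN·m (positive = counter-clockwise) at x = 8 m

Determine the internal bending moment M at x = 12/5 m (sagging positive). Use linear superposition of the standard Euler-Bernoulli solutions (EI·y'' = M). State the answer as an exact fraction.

M(12/5) = -29767/3000 kN·m

Load 1 — triangular load w₀=17 kN/m (0→w₀ over full span):
  M_1 = 3w₀Lx/20 - w₀L²/30 - w₀x³/(6L) = 3·17·12·(12/5)/20 - 17·12²/30 - 17·(12/5)³/(6·12) = -1428/125 kN·m
Load 2 — uniform load w=-7 kN/m over full span:
  M_2 = wLx/2 - wL²/12 - wx²/2 = (-7)·12·(12/5)/2 - (-7)·12²/12 - (-7)·(12/5)²/2 = 84/25 kN·m
Load 3 — applied couple M₀=6 kN·m at a=9 m (b=L-a=3):
  M_3 = R_Ax - M_A  [x≤a] with R_A=9/16, M_A=15/8 = (9/16)·(12/5) - (15/8) = -21/40 kN·m
Load 4 — applied couple M₀=20 kN·m at a=8 m (b=L-a=4):
  M_4 = R_Ax - M_A  [x≤a] with R_A=20/9, M_A=20/3 = (20/9)·(12/5) - (20/3) = -4/3 kN·m
Superposition: M = Σ M_i = -29767/3000 kN·m ≈ -9.922333 kN·m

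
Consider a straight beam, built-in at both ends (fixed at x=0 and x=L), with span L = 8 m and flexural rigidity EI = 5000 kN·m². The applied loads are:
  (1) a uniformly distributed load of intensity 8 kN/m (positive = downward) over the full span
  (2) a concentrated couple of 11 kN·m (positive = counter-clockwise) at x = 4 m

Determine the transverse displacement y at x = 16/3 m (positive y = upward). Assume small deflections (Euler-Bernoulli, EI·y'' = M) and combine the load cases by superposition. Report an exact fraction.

y(16/3) = -1949/151875 m

Load 1 — uniform load w=8 kN/m over full span:
  y_1 = -wx²(L-x)²/(24EI) = -8·(16/3)²·(8-(16/3))²/(24·5000) = -2048/151875 m
Load 2 — applied couple M₀=11 kN·m at a=4 m (b=L-a=4):
  y_2 = (R_Ax³/6 - M_Ax²/2 - M₀(x-a)²/2)/EI  [x>a] with R_A=33/16, M_A=11/4 = ((33/16)·(16/3)³/6 - (11/4)·(16/3)²/2 - 11·((16/3)-4)²/2)/5000 = 11/16875 m
Superposition: y = Σ y_i = -1949/151875 m ≈ -0.012833 m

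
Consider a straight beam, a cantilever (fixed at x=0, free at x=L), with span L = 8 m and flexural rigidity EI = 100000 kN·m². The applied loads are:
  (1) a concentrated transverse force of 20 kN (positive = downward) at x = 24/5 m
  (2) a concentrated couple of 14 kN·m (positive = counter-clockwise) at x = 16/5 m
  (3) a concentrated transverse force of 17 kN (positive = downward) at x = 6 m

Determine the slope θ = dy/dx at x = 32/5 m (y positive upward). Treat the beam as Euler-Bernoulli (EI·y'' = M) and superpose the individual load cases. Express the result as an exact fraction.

θ(32/5) = -1229/250000 rad

Load 1 — point force P=20 kN at a=24/5 m (b=L-a=16/5):
  θ_1 = -Pa²/(2EI)  [x>a] = -20·(24/5)²/(2·100000) = -36/15625 rad
Load 2 — applied couple M₀=14 kN·m at a=16/5 m (b=L-a=24/5):
  θ_2 = M₀a/EI  [x>a] = 14·(16/5)/100000 = 7/15625 rad
Load 3 — point force P=17 kN at a=6 m (b=L-a=2):
  θ_3 = -Pa²/(2EI)  [x>a] = -17·6²/(2·100000) = -153/50000 rad
Superposition: θ = Σ θ_i = -1229/250000 rad ≈ -0.004916 rad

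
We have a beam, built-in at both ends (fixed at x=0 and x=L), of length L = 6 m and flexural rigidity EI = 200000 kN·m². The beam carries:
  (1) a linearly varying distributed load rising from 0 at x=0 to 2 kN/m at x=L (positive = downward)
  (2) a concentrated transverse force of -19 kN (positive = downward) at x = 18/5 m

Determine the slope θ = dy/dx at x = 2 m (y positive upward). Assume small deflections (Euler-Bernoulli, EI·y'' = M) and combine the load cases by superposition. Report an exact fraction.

θ(2) = 997/28125000 rad

Load 1 — triangular load w₀=2 kN/m (0→w₀ over full span):
  θ_1 = -w₀(2x(L-x)(L-2x)(x+2L)+x²(L-x)²)/(120LEI) = -2·(2·2·(6-2)·(6-2·2)·(2+2·6)+2²·(6-2)²)/(120·6·200000) = -1/140625 rad
Load 2 — point force P=-19 kN at a=18/5 m (b=L-a=12/5):
  θ_2 = -Pb²x(2aL-(3a+b)x)/(2L³EI)  [x≤a] = -(-19)·(12/5)²·2·(2·(18/5)·6-(3·(18/5)+(12/5))·2)/(2·6³·200000) = 133/3125000 rad
Superposition: θ = Σ θ_i = 997/28125000 rad ≈ 0.000035 rad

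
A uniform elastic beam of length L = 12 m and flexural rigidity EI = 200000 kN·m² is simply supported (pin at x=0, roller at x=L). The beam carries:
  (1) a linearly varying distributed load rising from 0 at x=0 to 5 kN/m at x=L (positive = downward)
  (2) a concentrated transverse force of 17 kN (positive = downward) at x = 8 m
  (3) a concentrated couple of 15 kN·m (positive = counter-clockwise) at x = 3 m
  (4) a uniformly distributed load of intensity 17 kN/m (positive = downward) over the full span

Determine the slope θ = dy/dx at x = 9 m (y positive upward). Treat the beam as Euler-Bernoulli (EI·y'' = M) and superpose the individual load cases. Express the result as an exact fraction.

Load 1 — triangular load w₀=5 kN/m (0→w₀ over full span):
  θ_1 = -w₀(7L⁴-30L²x²+15x⁴)/(360LEI) = -5·(7·12⁴-30·12²·9²+15·9⁴)/(360·12·200000) = 3939/6400000 rad
Load 2 — point force P=17 kN at a=8 m (b=L-a=4):
  θ_2 = -Pa(2L²-6Lx+3x²+a²)/(6LEI)  [x>a] = -17·8·(2·12²-6·12·9+3·9²+8²)/(6·12·200000) = 901/1800000 rad
Load 3 — applied couple M₀=15 kN·m at a=3 m (b=L-a=9):
  θ_3 = (M₀x²/(2L)-M₀(x-a)+C₁)/EI  [x>a] with C₁=M₀(3b²-L²)/(6L)=165/8 = (15·9²/(2·12)-15·(9-3)+(165/8))/200000 = -3/32000 rad
Load 4 — uniform load w=17 kN/m over full span:
  θ_4 = -w(L³-6Lx²+4x³)/(24EI) = -17·(12³-6·12·9²+4·9³)/(24·200000) = 1683/400000 rad
Superposition: θ = Σ θ_i = 60247/11520000 rad ≈ 0.005230 rad

θ(9) = 60247/11520000 rad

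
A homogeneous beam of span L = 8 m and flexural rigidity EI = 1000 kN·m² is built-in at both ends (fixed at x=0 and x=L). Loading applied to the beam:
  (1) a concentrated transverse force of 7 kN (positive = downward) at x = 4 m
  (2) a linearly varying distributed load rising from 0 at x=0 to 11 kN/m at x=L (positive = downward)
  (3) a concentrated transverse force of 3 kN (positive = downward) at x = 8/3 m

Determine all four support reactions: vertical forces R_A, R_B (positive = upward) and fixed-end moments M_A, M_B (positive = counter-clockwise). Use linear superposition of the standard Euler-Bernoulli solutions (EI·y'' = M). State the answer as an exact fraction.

Load 1 — point force P=7 kN at a=4 m (b=L-a=4):
  R_A = Pb²(3a+b)/L³ = 7·4²·(3·4+4)/8³ = 7/2 kN
  M_A = Pab²/L² = 7·4·4²/8² = 7 kN·m
  R_B = Pa²(a+3b)/L³ = 7·4²·(4+3·4)/8³ = 7/2 kN
  M_B = -Pa²b/L² = -7·4²·4/8² = -7 kN·m
Load 2 — triangular load w₀=11 kN/m (0→w₀ over full span):
  R_A = 3w₀L/20 = 3·11·8/20 = 66/5 kN
  M_A = w₀L²/30 = 11·8²/30 = 352/15 kN·m
  R_B = 7w₀L/20 = 7·11·8/20 = 154/5 kN
  M_B = -w₀L²/20 = -11·8²/20 = -176/5 kN·m
Load 3 — point force P=3 kN at a=8/3 m (b=L-a=16/3):
  R_A = Pb²(3a+b)/L³ = 3·(16/3)²·(3·(8/3)+(16/3))/8³ = 20/9 kN
  M_A = Pab²/L² = 3·(8/3)·(16/3)²/8² = 32/9 kN·m
  R_B = Pa²(a+3b)/L³ = 3·(8/3)²·((8/3)+3·(16/3))/8³ = 7/9 kN
  M_B = -Pa²b/L² = -3·(8/3)²·(16/3)/8² = -16/9 kN·m
Superposition: R_A = 1703/90 kN, M_A = 1531/45 kN·m, R_B = 3157/90 kN, M_B = -1979/45 kN·m

R_A = 1703/90 kN, M_A = 1531/45 kN·m, R_B = 3157/90 kN, M_B = -1979/45 kN·m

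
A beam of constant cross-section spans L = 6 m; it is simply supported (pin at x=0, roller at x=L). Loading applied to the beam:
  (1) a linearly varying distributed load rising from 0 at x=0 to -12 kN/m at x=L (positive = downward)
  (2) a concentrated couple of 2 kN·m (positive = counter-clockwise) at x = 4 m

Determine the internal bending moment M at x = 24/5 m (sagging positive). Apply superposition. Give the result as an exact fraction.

M(24/5) = -2642/125 kN·m

Load 1 — triangular load w₀=-12 kN/m (0→w₀ over full span):
  M_1 = w₀Lx/6 - w₀x³/(6L) = (-12)·6·(24/5)/6 - (-12)·(24/5)³/(6·6) = -2592/125 kN·m
Load 2 — applied couple M₀=2 kN·m at a=4 m (b=L-a=2):
  M_2 = M₀x/L - M₀  [x>a] = 2·(24/5)/6 - 2 = -2/5 kN·m
Superposition: M = Σ M_i = -2642/125 kN·m ≈ -21.136000 kN·m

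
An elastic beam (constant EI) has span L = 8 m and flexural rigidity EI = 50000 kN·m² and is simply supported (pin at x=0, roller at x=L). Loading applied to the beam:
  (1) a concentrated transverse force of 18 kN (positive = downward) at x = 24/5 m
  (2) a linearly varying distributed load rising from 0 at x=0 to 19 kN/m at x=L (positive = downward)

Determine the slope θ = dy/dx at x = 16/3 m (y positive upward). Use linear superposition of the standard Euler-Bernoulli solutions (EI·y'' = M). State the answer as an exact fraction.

Load 1 — point force P=18 kN at a=24/5 m (b=L-a=16/5):
  θ_1 = -Pa(2L²-6Lx+3x²+a²)/(6LEI)  [x>a] = -18·(24/5)·(2·8²-6·8·(16/3)+3·(16/3)²+(24/5)²)/(6·8·50000) = 276/390625 rad
Load 2 — triangular load w₀=19 kN/m (0→w₀ over full span):
  θ_2 = -w₀(7L⁴-30L²x²+15x⁴)/(360LEI) = -19·(7·8⁴-30·8²·(16/3)²+15·(16/3)⁴)/(360·8·50000) = 6916/3796875 rad
Superposition: θ = Σ θ_i = 239968/94921875 rad ≈ 0.002528 rad

θ(16/3) = 239968/94921875 rad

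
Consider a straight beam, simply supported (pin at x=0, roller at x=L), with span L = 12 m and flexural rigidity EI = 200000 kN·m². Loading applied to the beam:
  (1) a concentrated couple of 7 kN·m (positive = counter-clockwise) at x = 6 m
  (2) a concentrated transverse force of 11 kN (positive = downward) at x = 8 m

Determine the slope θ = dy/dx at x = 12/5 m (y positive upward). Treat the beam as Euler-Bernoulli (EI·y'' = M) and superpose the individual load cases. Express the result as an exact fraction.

θ(12/5) = -31267/90000000 rad

Load 1 — applied couple M₀=7 kN·m at a=6 m (b=L-a=6):
  θ_1 = (M₀x²/(2L)+C₁)/EI  [x≤a] with C₁=M₀(3b²-L²)/(6L)=-7/2 = (7·(12/5)²/(2·12)+(-7/2))/200000 = -91/10000000 rad
Load 2 — point force P=11 kN at a=8 m (b=L-a=4):
  θ_2 = -Pb(L²-b²-3x²)/(6LEI)  [x≤a] = -11·4·(12²-4²-3·(12/5)²)/(6·12·200000) = -1903/5625000 rad
Superposition: θ = Σ θ_i = -31267/90000000 rad ≈ -0.000347 rad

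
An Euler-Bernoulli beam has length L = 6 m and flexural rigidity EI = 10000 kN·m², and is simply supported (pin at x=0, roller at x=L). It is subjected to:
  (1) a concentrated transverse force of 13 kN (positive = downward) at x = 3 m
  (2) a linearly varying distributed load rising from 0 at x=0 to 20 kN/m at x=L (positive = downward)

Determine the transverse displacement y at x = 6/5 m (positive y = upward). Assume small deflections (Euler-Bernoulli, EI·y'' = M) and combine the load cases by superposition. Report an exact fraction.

Load 1 — point force P=13 kN at a=3 m (b=L-a=3):
  y_1 = -Pbx(L²-b²-x²)/(6LEI)  [x≤a] = -13·3·(6/5)·(6²-3²-(6/5)²)/(6·6·10000) = -8307/2500000 m
Load 2 — triangular load w₀=20 kN/m (0→w₀ over full span):
  y_2 = -w₀x(7L⁴-10L²x²+3x⁴)/(360LEI) = -20·(6/5)·(7·6⁴-10·6²·(6/5)²+3·(6/5)⁴)/(360·6·10000) = -18576/1953125 m
Superposition: y = Σ y_i = -802107/62500000 m ≈ -0.012834 m

y(6/5) = -802107/62500000 m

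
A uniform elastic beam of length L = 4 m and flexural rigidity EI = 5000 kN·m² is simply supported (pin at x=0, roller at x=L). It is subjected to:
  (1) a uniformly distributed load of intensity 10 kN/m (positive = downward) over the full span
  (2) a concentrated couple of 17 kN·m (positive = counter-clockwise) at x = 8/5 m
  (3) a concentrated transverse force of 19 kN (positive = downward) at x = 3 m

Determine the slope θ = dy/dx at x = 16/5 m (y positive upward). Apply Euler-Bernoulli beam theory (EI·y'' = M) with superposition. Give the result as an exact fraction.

θ(16/5) = 17191/3000000 rad

Load 1 — uniform load w=10 kN/m over full span:
  θ_1 = -w(L³-6Lx²+4x³)/(24EI) = -10·(4³-6·4·(16/5)²+4·(16/5)³)/(24·5000) = 66/15625 rad
Load 2 — applied couple M₀=17 kN·m at a=8/5 m (b=L-a=12/5):
  θ_2 = (M₀x²/(2L)-M₀(x-a)+C₁)/EI  [x>a] with C₁=M₀(3b²-L²)/(6L)=68/75 = (17·(16/5)²/(2·4)-17·((16/5)-(8/5))+(68/75))/5000 = -17/18750 rad
Load 3 — point force P=19 kN at a=3 m (b=L-a=1):
  θ_3 = -Pa(2L²-6Lx+3x²+a²)/(6LEI)  [x>a] = -19·3·(2·4²-6·4·(16/5)+3·(16/5)²+3²)/(6·4·5000) = 2413/1000000 rad
Superposition: θ = Σ θ_i = 17191/3000000 rad ≈ 0.005730 rad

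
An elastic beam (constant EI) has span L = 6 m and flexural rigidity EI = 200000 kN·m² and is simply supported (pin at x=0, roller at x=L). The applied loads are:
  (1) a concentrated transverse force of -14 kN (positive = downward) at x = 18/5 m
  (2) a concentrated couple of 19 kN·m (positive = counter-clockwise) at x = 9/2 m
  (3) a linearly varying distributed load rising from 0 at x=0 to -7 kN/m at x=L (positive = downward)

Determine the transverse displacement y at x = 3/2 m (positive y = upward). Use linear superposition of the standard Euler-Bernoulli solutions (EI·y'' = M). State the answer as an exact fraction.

y(3/2) = 3715029/12800000000 m

Load 1 — point force P=-14 kN at a=18/5 m (b=L-a=12/5):
  y_1 = -Pbx(L²-b²-x²)/(6LEI)  [x≤a] = -(-14)·(12/5)·(3/2)·(6²-(12/5)²-(3/2)²)/(6·6·200000) = 19593/100000000 m
Load 2 — applied couple M₀=19 kN·m at a=9/2 m (b=L-a=3/2):
  y_2 = (M₀x³/(6L)+C₁x)/EI  [x≤a] with C₁=M₀(3b²-L²)/(6L)=-247/16 = (19·(3/2)³/(6·6)+(-247/16)·(3/2))/200000 = -171/1600000 m
Load 3 — triangular load w₀=-7 kN/m (0→w₀ over full span):
  y_3 = -w₀x(7L⁴-10L²x²+3x⁴)/(360LEI) = -(-7)·(3/2)·(7·6⁴-10·6²·(3/2)²+3·(3/2)⁴)/(360·6·200000) = 20601/102400000 m
Superposition: y = Σ y_i = 3715029/12800000000 m ≈ 0.000290 m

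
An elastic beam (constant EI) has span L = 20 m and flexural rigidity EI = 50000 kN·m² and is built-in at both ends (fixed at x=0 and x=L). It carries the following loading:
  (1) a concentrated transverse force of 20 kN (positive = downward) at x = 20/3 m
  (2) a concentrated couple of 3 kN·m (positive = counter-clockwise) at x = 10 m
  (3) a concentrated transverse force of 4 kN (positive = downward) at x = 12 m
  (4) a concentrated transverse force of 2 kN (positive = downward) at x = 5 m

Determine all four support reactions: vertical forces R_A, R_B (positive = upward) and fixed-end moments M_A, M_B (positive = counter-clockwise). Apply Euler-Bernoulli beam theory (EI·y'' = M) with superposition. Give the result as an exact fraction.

Load 1 — point force P=20 kN at a=20/3 m (b=L-a=40/3):
  R_A = Pb²(3a+b)/L³ = 20·(40/3)²·(3·(20/3)+(40/3))/20³ = 400/27 kN
  M_A = Pab²/L² = 20·(20/3)·(40/3)²/20² = 1600/27 kN·m
  R_B = Pa²(a+3b)/L³ = 20·(20/3)²·((20/3)+3·(40/3))/20³ = 140/27 kN
  M_B = -Pa²b/L² = -20·(20/3)²·(40/3)/20² = -800/27 kN·m
Load 2 — applied couple M₀=3 kN·m at a=10 m (b=L-a=10):
  R_A = 6M₀ab/L³ = 6·3·10·10/20³ = 9/40 kN
  M_A = M₀b(2a-b)/L² = 3·10·(2·10-10)/20² = 3/4 kN·m
  R_B = -6M₀ab/L³ = -6·3·10·10/20³ = -9/40 kN
  M_B = M₀a(2b-a)/L² = 3·10·(2·10-10)/20² = 3/4 kN·m
Load 3 — point force P=4 kN at a=12 m (b=L-a=8):
  R_A = Pb²(3a+b)/L³ = 4·8²·(3·12+8)/20³ = 176/125 kN
  M_A = Pab²/L² = 4·12·8²/20² = 192/25 kN·m
  R_B = Pa²(a+3b)/L³ = 4·12²·(12+3·8)/20³ = 324/125 kN
  M_B = -Pa²b/L² = -4·12²·8/20² = -288/25 kN·m
Load 4 — point force P=2 kN at a=5 m (b=L-a=15):
  R_A = Pb²(3a+b)/L³ = 2·15²·(3·5+15)/20³ = 27/16 kN
  M_A = Pab²/L² = 2·5·15²/20² = 45/8 kN·m
  R_B = Pa²(a+3b)/L³ = 2·5²·(5+3·15)/20³ = 5/16 kN
  M_B = -Pa²b/L² = -2·5²·15/20² = -15/8 kN·m
Superposition: R_A = 979307/54000 kN, M_A = 395897/5400 kN·m, R_B = 424693/54000 kN, M_B = -228283/5400 kN·m

R_A = 979307/54000 kN, M_A = 395897/5400 kN·m, R_B = 424693/54000 kN, M_B = -228283/5400 kN·m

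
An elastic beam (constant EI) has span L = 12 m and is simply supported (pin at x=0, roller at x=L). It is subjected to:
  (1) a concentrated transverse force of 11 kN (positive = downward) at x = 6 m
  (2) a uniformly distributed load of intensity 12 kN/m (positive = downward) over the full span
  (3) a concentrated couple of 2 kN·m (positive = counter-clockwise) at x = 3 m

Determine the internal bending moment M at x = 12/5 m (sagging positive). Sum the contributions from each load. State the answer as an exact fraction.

M(12/5) = 3796/25 kN·m

Load 1 — point force P=11 kN at a=6 m (b=L-a=6):
  M_1 = Pbx/L  [x≤a] = 11·6·(12/5)/12 = 66/5 kN·m
Load 2 — uniform load w=12 kN/m over full span:
  M_2 = wx(L-x)/2 = 12·(12/5)·(12-(12/5))/2 = 3456/25 kN·m
Load 3 — applied couple M₀=2 kN·m at a=3 m (b=L-a=9):
  M_3 = M₀x/L  [x≤a] = 2·(12/5)/12 = 2/5 kN·m
Superposition: M = Σ M_i = 3796/25 kN·m ≈ 151.840000 kN·m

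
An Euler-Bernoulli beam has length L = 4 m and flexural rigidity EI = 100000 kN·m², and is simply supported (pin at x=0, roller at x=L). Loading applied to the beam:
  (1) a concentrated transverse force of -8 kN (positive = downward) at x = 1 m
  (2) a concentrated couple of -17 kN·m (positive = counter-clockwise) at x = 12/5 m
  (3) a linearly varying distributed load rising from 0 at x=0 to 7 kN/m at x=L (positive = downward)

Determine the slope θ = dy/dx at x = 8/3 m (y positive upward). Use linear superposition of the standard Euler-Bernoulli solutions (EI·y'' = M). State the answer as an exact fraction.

θ(8/3) = -22553/607500000 rad

Load 1 — point force P=-8 kN at a=1 m (b=L-a=3):
  θ_1 = -Pa(2L²-6Lx+3x²+a²)/(6LEI)  [x>a] = -(-8)·1·(2·4²-6·4·(8/3)+3·(8/3)²+1²)/(6·4·100000) = -29/900000 rad
Load 2 — applied couple M₀=-17 kN·m at a=12/5 m (b=L-a=8/5):
  θ_2 = (M₀x²/(2L)-M₀(x-a)+C₁)/EI  [x>a] with C₁=M₀(3b²-L²)/(6L)=442/75 = ((-17)·(8/3)²/(2·4)-(-17)·((8/3)-(12/5))+(442/75))/100000 = -527/11250000 rad
Load 3 — triangular load w₀=7 kN/m (0→w₀ over full span):
  θ_3 = -w₀(7L⁴-30L²x²+15x⁴)/(360LEI) = -7·(7·4⁴-30·4²·(8/3)²+15·(8/3)⁴)/(360·4·100000) = 637/15187500 rad
Superposition: θ = Σ θ_i = -22553/607500000 rad ≈ -0.000037 rad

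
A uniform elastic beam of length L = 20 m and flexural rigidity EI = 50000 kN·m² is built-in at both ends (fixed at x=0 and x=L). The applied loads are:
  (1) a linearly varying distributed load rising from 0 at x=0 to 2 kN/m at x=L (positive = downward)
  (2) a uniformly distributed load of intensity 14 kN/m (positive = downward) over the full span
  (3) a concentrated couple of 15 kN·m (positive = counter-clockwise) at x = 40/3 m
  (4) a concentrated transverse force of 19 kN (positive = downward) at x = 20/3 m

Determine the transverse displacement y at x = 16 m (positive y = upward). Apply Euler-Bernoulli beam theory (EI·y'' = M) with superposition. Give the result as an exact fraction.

y(16) = -349792/6328125 m

Load 1 — triangular load w₀=2 kN/m (0→w₀ over full span):
  y_1 = -w₀x²(L-x)²(x+2L)/(120LEI) = -2·16²·(20-16)²·(16+2·20)/(120·20·50000) = -896/234375 m
Load 2 — uniform load w=14 kN/m over full span:
  y_2 = -wx²(L-x)²/(24EI) = -14·16²·(20-16)²/(24·50000) = -448/9375 m
Load 3 — applied couple M₀=15 kN·m at a=40/3 m (b=L-a=20/3):
  y_3 = (R_Ax³/6 - M_Ax²/2 - M₀(x-a)²/2)/EI  [x>a] with R_A=1, M_A=5 = (1·16³/6 - 5·16²/2 - 15·(16-(40/3))²/2)/50000 = -2/9375 m
Load 4 — point force P=19 kN at a=20/3 m (b=L-a=40/3):
  y_4 = -Pa²(L-x)²(3bL-(3b+a)(L-x))/(6L³EI)  [x>a] = -19·(20/3)²·(20-16)²·(3·(40/3)·20-(3·(40/3)+(20/3))·(20-16))/(6·20³·50000) = -874/253125 m
Superposition: y = Σ y_i = -349792/6328125 m ≈ -0.055276 m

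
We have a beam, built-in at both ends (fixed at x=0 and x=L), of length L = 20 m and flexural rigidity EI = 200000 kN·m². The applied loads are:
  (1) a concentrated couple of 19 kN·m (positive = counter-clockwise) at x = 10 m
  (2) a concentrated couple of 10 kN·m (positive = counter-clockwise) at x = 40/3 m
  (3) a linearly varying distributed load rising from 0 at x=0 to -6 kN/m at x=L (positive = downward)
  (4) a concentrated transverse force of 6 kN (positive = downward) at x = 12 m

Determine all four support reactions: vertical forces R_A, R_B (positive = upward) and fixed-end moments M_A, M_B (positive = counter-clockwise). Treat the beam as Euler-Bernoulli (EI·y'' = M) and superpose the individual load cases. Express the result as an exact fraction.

R_A = -41389/3000 kN, M_A = -18119/300 kN·m, R_B = -120611/3000 kN, M_B = 10747/100 kN·m

Load 1 — applied couple M₀=19 kN·m at a=10 m (b=L-a=10):
  R_A = 6M₀ab/L³ = 6·19·10·10/20³ = 57/40 kN
  M_A = M₀b(2a-b)/L² = 19·10·(2·10-10)/20² = 19/4 kN·m
  R_B = -6M₀ab/L³ = -6·19·10·10/20³ = -57/40 kN
  M_B = M₀a(2b-a)/L² = 19·10·(2·10-10)/20² = 19/4 kN·m
Load 2 — applied couple M₀=10 kN·m at a=40/3 m (b=L-a=20/3):
  R_A = 6M₀ab/L³ = 6·10·(40/3)·(20/3)/20³ = 2/3 kN
  M_A = M₀b(2a-b)/L² = 10·(20/3)·(2·(40/3)-(20/3))/20² = 10/3 kN·m
  R_B = -6M₀ab/L³ = -6·10·(40/3)·(20/3)/20³ = -2/3 kN
  M_B = M₀a(2b-a)/L² = 10·(40/3)·(2·(20/3)-(40/3))/20² = 0 kN·m
Load 3 — triangular load w₀=-6 kN/m (0→w₀ over full span):
  R_A = 3w₀L/20 = 3·(-6)·20/20 = -18 kN
  M_A = w₀L²/30 = (-6)·20²/30 = -80 kN·m
  R_B = 7w₀L/20 = 7·(-6)·20/20 = -42 kN
  M_B = -w₀L²/20 = -(-6)·20²/20 = 120 kN·m
Load 4 — point force P=6 kN at a=12 m (b=L-a=8):
  R_A = Pb²(3a+b)/L³ = 6·8²·(3·12+8)/20³ = 264/125 kN
  M_A = Pab²/L² = 6·12·8²/20² = 288/25 kN·m
  R_B = Pa²(a+3b)/L³ = 6·12²·(12+3·8)/20³ = 486/125 kN
  M_B = -Pa²b/L² = -6·12²·8/20² = -432/25 kN·m
Superposition: R_A = -41389/3000 kN, M_A = -18119/300 kN·m, R_B = -120611/3000 kN, M_B = 10747/100 kN·m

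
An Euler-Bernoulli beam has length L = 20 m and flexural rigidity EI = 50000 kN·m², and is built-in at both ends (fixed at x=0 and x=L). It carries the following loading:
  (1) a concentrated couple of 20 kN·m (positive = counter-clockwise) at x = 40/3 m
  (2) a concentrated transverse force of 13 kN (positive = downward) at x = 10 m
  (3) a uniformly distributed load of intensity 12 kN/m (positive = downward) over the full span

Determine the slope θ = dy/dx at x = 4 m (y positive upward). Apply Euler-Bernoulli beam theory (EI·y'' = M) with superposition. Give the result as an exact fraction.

Load 1 — applied couple M₀=20 kN·m at a=40/3 m (b=L-a=20/3):
  θ_1 = (R_Ax²/2 - M_Ax)/EI  [x≤a] with R_A=4/3, M_A=20/3 = ((4/3)·4²/2 - (20/3)·4)/50000 = -1/3125 rad
Load 2 — point force P=13 kN at a=10 m (b=L-a=10):
  θ_2 = -Pb²x(2aL-(3a+b)x)/(2L³EI)  [x≤a] = -13·10²·4·(2·10·20-(3·10+10)·4)/(2·20³·50000) = -39/25000 rad
Load 3 — uniform load w=12 kN/m over full span:
  θ_3 = -wx(L-x)(L-2x)/(12EI) = -12·4·(20-4)·(20-2·4)/(12·50000) = -48/3125 rad
Superposition: θ = Σ θ_i = -431/25000 rad ≈ -0.017240 rad

θ(4) = -431/25000 rad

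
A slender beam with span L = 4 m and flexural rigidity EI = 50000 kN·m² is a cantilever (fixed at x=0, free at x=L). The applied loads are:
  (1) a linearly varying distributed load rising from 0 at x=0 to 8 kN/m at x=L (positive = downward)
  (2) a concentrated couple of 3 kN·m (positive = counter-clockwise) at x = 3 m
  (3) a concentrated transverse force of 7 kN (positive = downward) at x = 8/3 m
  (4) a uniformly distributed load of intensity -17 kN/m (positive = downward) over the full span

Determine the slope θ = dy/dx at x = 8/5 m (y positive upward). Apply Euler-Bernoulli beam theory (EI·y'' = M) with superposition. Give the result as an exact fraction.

Load 1 — triangular load w₀=8 kN/m (0→w₀ over full span):
  θ_1 = (w₀Lx²/4-w₀L²x/3-w₀x⁴/(24L))/EI = (8·4·(8/5)²/4-8·4²·(8/5)/3-8·(8/5)⁴/(24·4))/50000 = -1888/1953125 rad
Load 2 — applied couple M₀=3 kN·m at a=3 m (b=L-a=1):
  θ_2 = M₀x/EI  [x≤a] = 3·(8/5)/50000 = 3/31250 rad
Load 3 — point force P=7 kN at a=8/3 m (b=L-a=4/3):
  θ_3 = -Px(2a-x)/(2EI)  [x≤a] = -7·(8/5)·(2·(8/3)-(8/5))/(2·50000) = -98/234375 rad
Load 4 — uniform load w=-17 kN/m over full span:
  θ_4 = -wx(x²-3Lx+3L²)/(6EI) = -(-17)·(8/5)·((8/5)²-3·4·(8/5)+3·4²)/(6·50000) = 3332/1171875 rad
Superposition: θ = Σ θ_i = 18217/11718750 rad ≈ 0.001555 rad

θ(8/5) = 18217/11718750 rad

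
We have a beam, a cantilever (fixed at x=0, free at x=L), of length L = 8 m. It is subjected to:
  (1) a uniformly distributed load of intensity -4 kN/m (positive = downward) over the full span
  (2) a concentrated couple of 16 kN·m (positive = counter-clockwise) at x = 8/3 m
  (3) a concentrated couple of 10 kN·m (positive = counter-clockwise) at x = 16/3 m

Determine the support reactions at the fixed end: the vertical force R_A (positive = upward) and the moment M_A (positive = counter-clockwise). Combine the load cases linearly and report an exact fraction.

Load 1 — uniform load w=-4 kN/m over full span:
  R_A = wL = (-4)·8 = -32 kN
  M_A = wL²/2 = (-4)·8²/2 = -128 kN·m
Load 2 — applied couple M₀=16 kN·m at a=8/3 m (b=L-a=16/3):
  R_A = 0 kN
  M_A = -M₀ = -16 kN·m
Load 3 — applied couple M₀=10 kN·m at a=16/3 m (b=L-a=8/3):
  R_A = 0 kN
  M_A = -M₀ = -10 kN·m
Superposition: R_A = -32 kN, M_A = -154 kN·m

R_A = -32 kN, M_A = -154 kN·m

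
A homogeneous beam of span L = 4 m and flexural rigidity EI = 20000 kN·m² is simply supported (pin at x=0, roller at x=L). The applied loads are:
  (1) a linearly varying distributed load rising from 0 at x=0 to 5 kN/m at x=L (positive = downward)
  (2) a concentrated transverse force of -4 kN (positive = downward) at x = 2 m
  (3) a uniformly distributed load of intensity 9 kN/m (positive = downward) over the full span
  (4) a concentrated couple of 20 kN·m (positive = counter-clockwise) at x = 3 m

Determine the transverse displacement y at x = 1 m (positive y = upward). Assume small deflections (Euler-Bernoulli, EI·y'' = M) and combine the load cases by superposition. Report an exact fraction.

Load 1 — triangular load w₀=5 kN/m (0→w₀ over full span):
  y_1 = -w₀x(7L⁴-10L²x²+3x⁴)/(360LEI) = -5·1·(7·4⁴-10·4²·1²+3·1⁴)/(360·4·20000) = -109/384000 m
Load 2 — point force P=-4 kN at a=2 m (b=L-a=2):
  y_2 = -Pbx(L²-b²-x²)/(6LEI)  [x≤a] = -(-4)·2·1·(4²-2²-1²)/(6·4·20000) = 11/60000 m
Load 3 — uniform load w=9 kN/m over full span:
  y_3 = -wx(L³-2Lx²+x³)/(24EI) = -9·1·(4³-2·4·1²+1³)/(24·20000) = -171/160000 m
Load 4 — applied couple M₀=20 kN·m at a=3 m (b=L-a=1):
  y_4 = (M₀x³/(6L)+C₁x)/EI  [x≤a] with C₁=M₀(3b²-L²)/(6L)=-65/6 = (20·1³/(6·4)+(-65/6)·1)/20000 = -1/2000 m
Superposition: y = Σ y_i = -641/384000 m ≈ -0.001669 m

y(1) = -641/384000 m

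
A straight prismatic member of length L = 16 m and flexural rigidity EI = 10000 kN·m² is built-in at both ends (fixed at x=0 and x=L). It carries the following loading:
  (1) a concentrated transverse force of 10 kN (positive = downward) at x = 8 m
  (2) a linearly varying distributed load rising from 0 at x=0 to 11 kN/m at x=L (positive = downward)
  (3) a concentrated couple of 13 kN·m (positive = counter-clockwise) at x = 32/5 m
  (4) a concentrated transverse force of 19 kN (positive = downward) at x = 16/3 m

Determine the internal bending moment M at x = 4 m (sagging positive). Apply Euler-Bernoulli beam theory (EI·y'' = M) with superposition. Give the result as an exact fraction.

M(4) = 12676/675 kN·m

Load 1 — point force P=10 kN at a=8 m (b=L-a=8):
  M_1 = Pb²(3a+b)x/L³ - Pab²/L²  [x≤a] = 10·8²·(3·8+8)·4/16³ - 10·8·8²/16² = 0 kN·m
Load 2 — triangular load w₀=11 kN/m (0→w₀ over full span):
  M_2 = 3w₀Lx/20 - w₀L²/30 - w₀x³/(6L) = 3·11·16·4/20 - 11·16²/30 - 11·4³/(6·16) = 22/5 kN·m
Load 3 — applied couple M₀=13 kN·m at a=32/5 m (b=L-a=48/5):
  M_3 = R_Ax - M_A  [x≤a] with R_A=117/100, M_A=39/25 = (117/100)·4 - (39/25) = 78/25 kN·m
Load 4 — point force P=19 kN at a=16/3 m (b=L-a=32/3):
  M_4 = Pb²(3a+b)x/L³ - Pab²/L²  [x≤a] = 19·(32/3)²·(3·(16/3)+(32/3))·4/16³ - 19·(16/3)·(32/3)²/16² = 304/27 kN·m
Superposition: M = Σ M_i = 12676/675 kN·m ≈ 18.779259 kN·m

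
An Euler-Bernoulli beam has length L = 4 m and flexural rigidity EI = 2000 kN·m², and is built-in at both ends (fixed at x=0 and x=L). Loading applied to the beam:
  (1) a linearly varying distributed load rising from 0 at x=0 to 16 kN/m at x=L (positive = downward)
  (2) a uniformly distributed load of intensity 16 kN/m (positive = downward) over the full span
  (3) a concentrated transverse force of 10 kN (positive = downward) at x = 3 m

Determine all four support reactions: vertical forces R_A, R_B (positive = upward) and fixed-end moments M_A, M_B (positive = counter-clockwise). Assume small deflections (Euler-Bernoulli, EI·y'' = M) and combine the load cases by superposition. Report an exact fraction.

R_A = 3453/80 kN, M_A = 3809/120 kN·m, R_B = 5027/80 kN, M_B = -4771/120 kN·m

Load 1 — triangular load w₀=16 kN/m (0→w₀ over full span):
  R_A = 3w₀L/20 = 3·16·4/20 = 48/5 kN
  M_A = w₀L²/30 = 16·4²/30 = 128/15 kN·m
  R_B = 7w₀L/20 = 7·16·4/20 = 112/5 kN
  M_B = -w₀L²/20 = -16·4²/20 = -64/5 kN·m
Load 2 — uniform load w=16 kN/m over full span:
  R_A = wL/2 = 16·4/2 = 32 kN
  M_A = wL²/12 = 16·4²/12 = 64/3 kN·m
  R_B = wL/2 = 16·4/2 = 32 kN
  M_B = -wL²/12 = -16·4²/12 = -64/3 kN·m
Load 3 — point force P=10 kN at a=3 m (b=L-a=1):
  R_A = Pb²(3a+b)/L³ = 10·1²·(3·3+1)/4³ = 25/16 kN
  M_A = Pab²/L² = 10·3·1²/4² = 15/8 kN·m
  R_B = Pa²(a+3b)/L³ = 10·3²·(3+3·1)/4³ = 135/16 kN
  M_B = -Pa²b/L² = -10·3²·1/4² = -45/8 kN·m
Superposition: R_A = 3453/80 kN, M_A = 3809/120 kN·m, R_B = 5027/80 kN, M_B = -4771/120 kN·m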